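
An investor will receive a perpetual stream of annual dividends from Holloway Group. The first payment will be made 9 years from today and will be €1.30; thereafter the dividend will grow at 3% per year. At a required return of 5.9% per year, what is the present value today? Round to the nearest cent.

Value at end of year 8: C₁ / (r − g) = €1.30 / (0.059 − 0.03) = €44.8276
Discount to today: PV = €44.8276 / (1 + 0.059)^8 = €44.8276 / 1.581859 = €28.34

€28.34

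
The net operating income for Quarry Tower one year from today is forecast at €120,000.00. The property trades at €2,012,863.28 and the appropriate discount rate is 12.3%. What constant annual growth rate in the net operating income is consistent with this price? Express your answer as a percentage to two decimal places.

P = D₁/(r−g) ⇒ g = r − D₁/P = 0.123 − €120,000.00/€2,012,863.28 = 0.063383

6.34%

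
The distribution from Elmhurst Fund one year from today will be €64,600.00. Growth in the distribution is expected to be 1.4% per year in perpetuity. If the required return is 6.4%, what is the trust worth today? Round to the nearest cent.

Growing perpetuity: P = D₁ / (r − g) = €64,600.0000 / (0.064 − 0.014) = €1,292,000.00

€1292000.00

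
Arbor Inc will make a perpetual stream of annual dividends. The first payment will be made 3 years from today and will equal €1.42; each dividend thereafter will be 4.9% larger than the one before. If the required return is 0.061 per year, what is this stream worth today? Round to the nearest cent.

Value at end of year 2: C₁ / (r − g) = €1.42 / (0.061 − 0.049) = €118.3333
Discount to today: PV = €118.3333 / (1 + 0.061)^2 = €118.3333 / 1.125721 = €105.12

€105.12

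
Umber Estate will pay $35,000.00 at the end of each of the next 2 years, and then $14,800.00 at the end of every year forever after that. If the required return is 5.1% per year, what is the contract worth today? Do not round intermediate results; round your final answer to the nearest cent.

$327703.02

PV of 2-year annuity: $35,000.00 × [1 − (1+0.051)^−2] / 0.051 = 64987.26690
Perpetuity value at year 2: $14,800.00 / 0.051 = 290196.07843
PV of perpetuity: 290196.07843 / (1+0.051)^2 = 262715.74843
Total PV = 64987.26690 + 262715.74843 = 327703.01533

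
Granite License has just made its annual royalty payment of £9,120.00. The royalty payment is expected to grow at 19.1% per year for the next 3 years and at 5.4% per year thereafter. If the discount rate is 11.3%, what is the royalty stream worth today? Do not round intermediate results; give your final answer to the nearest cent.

D_1 = 10861.92000
D_2 = 12936.54672
D_3 = 15407.42714
Terminal value at year 3: TV = D_3×(1+g_2)/(r−g_2) = 16239.42821/0.059 = 275244.54592
P_0 = D_1/(1+r)^1 + D_2/(1+r)^2 + D_3/(1+r)^3 + TV/(1+r)^3
    = 9759.13747 + 10443.06624 + 11174.92533 + 199633.41177 = 231010.54080

£231010.54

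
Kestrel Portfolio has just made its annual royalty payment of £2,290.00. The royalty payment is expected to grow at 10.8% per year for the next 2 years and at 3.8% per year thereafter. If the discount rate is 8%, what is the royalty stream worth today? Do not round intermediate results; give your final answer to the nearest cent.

D_1 = 2537.32000
D_2 = 2811.35056
Terminal value at year 2: TV = D_2×(1+g_2)/(r−g_2) = 2918.18188/0.042 = 69480.52098
P_0 = D_1/(1+r)^1 + D_2/(1+r)^2 + TV/(1+r)^2
    = 2349.37037 + 2410.27997 + 59568.34789 = 64327.99824

£64328.00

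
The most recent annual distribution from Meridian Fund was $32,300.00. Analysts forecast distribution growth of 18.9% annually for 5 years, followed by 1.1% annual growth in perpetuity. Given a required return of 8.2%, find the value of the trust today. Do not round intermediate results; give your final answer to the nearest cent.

D_1 = 38404.70000
D_2 = 45663.18830
D_3 = 54293.53089
D_4 = 64555.00823
D_5 = 76755.90478
Terminal value at year 5: TV = D_5×(1+g_2)/(r−g_2) = 77600.21973/0.071 = 1092960.84133
P_0 = D_1/(1+r)^1 + D_2/(1+r)^2 + D_3/(1+r)^3 + D_4/(1+r)^4 + D_5/(1+r)^5 + TV/(1+r)^5
    = 35494.17745 + 39004.23012 + 42861.39520 + 47099.99898 + 51757.76228 + 737001.37557 = 953218.93960

$953218.94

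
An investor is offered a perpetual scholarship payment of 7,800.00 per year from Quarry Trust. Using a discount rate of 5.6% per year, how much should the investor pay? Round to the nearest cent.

Level perpetuity: PV = C / r = 7,800.00 / 0.056 = 139,285.71

139285.71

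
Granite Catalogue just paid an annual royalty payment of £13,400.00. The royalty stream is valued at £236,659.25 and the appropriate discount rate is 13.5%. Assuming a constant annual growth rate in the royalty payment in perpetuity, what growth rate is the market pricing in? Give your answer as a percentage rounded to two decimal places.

P = D₀(1+g)/(r−g) ⇒ P(r−g) = D₀(1+g) ⇒ g(P+D₀) = P·r − D₀
g = (P·r − D₀)/(P + D₀) = (£236,659.25×0.135 − £13,400.00) / (£236,659.25 + £13,400.00) = 0.074178

7.42%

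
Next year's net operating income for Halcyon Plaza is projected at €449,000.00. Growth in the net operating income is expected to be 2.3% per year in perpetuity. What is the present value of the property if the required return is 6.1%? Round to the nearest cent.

Growing perpetuity: P = D₁ / (r − g) = €449,000.0000 / (0.061 − 0.023) = €11,815,789.47

€11815789.47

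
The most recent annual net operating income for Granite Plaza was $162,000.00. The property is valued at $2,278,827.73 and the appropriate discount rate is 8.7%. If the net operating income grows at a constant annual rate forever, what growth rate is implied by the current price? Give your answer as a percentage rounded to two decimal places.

1.49%

P = D₀(1+g)/(r−g) ⇒ P(r−g) = D₀(1+g) ⇒ g(P+D₀) = P·r − D₀
g = (P·r − D₀)/(P + D₀) = ($2,278,827.73×0.087 − $162,000.00) / ($2,278,827.73 + $162,000.00) = 0.014855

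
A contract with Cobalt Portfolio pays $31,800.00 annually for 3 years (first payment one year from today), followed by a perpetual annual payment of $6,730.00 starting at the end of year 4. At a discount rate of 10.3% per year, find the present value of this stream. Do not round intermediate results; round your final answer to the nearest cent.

PV of 3-year annuity: $31,800.00 × [1 − (1+0.103)^−3] / 0.103 = 78666.08119
Perpetuity value at year 3: $6,730.00 / 0.103 = 65339.80583
PV of perpetuity: 65339.80583 / (1+0.103)^3 = 48691.29242
Total PV = 78666.08119 + 48691.29242 = 127357.37361

$127357.37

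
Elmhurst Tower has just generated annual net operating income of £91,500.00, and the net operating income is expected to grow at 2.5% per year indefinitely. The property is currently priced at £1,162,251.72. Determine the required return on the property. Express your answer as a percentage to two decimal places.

D₁ = £91,500.00 × 1.025 = £93,787.5000
P = D₁/(r − g) ⇒ r = D₁/P + g = £93,787.5000/£1,162,251.72 + 0.025 = 0.080695 + 0.025 = 0.105695

10.57%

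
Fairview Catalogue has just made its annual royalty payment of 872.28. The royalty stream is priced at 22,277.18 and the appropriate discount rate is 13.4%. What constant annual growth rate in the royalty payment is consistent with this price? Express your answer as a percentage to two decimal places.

P = D₀(1+g)/(r−g) ⇒ P(r−g) = D₀(1+g) ⇒ g(P+D₀) = P·r − D₀
g = (P·r − D₀)/(P + D₀) = (22,277.18×0.134 − 872.28) / (22,277.18 + 872.28) = 0.091270

9.13%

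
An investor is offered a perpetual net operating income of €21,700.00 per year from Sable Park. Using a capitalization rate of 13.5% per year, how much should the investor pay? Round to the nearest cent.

Level perpetuity: PV = C / r = €21,700.00 / 0.135 = €160,740.74

€160740.74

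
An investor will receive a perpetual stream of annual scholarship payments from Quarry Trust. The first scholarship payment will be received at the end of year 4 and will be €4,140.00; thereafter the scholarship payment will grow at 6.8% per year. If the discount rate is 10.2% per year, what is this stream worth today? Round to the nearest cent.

€90986.43

Value at end of year 3: C₁ / (r − g) = €4,140.00 / (0.102 − 0.068) = €121,764.7059
Discount to today: PV = €121,764.7059 / (1 + 0.102)^3 = €121,764.7059 / 1.338273 = €90,986.43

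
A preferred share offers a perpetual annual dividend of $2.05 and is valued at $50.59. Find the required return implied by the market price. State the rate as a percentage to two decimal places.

P = C/r ⇒ r = C/P = $2.05/$50.59 = 0.040522

4.05%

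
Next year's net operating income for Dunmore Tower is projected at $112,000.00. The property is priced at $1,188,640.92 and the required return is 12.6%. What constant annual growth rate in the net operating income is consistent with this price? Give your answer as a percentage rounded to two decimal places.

3.18%

P = D₁/(r−g) ⇒ g = r − D₁/P = 0.126 − $112,000.00/$1,188,640.92 = 0.031775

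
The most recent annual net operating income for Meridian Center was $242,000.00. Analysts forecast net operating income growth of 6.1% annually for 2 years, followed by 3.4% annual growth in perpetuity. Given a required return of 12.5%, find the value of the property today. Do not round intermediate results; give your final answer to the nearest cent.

$2889277.89

D_1 = 256762.00000
D_2 = 272424.48200
Terminal value at year 2: TV = D_2×(1+g_2)/(r−g_2) = 281686.91439/0.091 = 3095460.59767
P_0 = D_1/(1+r)^1 + D_2/(1+r)^2 + TV/(1+r)^2
    = 228232.88889 + 215248.97343 + 2445796.02779 = 2889277.89011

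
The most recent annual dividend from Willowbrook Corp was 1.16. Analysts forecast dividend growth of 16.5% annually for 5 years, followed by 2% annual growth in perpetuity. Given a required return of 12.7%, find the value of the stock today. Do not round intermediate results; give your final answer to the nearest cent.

19.47

D_1 = 1.35140
D_2 = 1.57438
D_3 = 1.83415
D_4 = 2.13679
D_5 = 2.48936
Terminal value at year 5: TV = D_5×(1+g_2)/(r−g_2) = 2.53915/0.107 = 23.73034
P_0 = D_1/(1+r)^1 + D_2/(1+r)^2 + D_3/(1+r)^3 + D_4/(1+r)^4 + D_5/(1+r)^5 + TV/(1+r)^5
    = 1.19911 + 1.23954 + 1.28134 + 1.32454 + 1.36920 + 13.05222 = 19.46596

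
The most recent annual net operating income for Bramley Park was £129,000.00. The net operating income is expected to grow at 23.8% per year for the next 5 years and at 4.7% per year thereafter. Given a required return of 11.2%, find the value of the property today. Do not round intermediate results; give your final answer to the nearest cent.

D_1 = 159702.00000
D_2 = 197711.07600
D_3 = 244766.31209
D_4 = 303020.69436
D_5 = 375139.61962
Terminal value at year 5: TV = D_5×(1+g_2)/(r−g_2) = 392771.18175/0.065 = 6042633.56532
P_0 = D_1/(1+r)^1 + D_2/(1+r)^2 + D_3/(1+r)^3 + D_4/(1+r)^4 + D_5/(1+r)^5 + TV/(1+r)^5
    = 143616.90647 + 159890.04516 + 178007.08265 + 198176.94993 + 220632.25181 + 3553876.42528 = 4454199.66129

£4454199.66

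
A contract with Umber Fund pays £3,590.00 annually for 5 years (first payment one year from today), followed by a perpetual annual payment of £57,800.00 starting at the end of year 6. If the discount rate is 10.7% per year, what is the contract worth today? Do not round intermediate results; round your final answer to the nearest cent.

£338311.09

PV of 5-year annuity: £3,590.00 × [1 − (1+0.107)^−5] / 0.107 = 13369.01315
Perpetuity value at year 5: £57,800.00 / 0.107 = 540186.91589
PV of perpetuity: 540186.91589 / (1+0.107)^5 = 324942.08016
Total PV = 13369.01315 + 324942.08016 = 338311.09332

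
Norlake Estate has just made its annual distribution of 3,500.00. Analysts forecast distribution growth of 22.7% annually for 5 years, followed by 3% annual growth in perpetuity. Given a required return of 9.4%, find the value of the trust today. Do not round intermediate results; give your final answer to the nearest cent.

124984.25

D_1 = 4294.50000
D_2 = 5269.35150
D_3 = 6465.49429
D_4 = 7933.16149
D_5 = 9733.98915
Terminal value at year 5: TV = D_5×(1+g_2)/(r−g_2) = 10026.00883/0.064 = 156656.38794
P_0 = D_1/(1+r)^1 + D_2/(1+r)^2 + D_3/(1+r)^3 + D_4/(1+r)^4 + D_5/(1+r)^5 + TV/(1+r)^5
    = 3925.50274 + 4402.73479 + 4937.98500 + 5538.30676 + 6211.61097 + 99968.11399 = 124984.25425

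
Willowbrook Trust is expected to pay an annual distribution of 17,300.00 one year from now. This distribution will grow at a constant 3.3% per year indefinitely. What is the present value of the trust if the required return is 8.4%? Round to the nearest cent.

Growing perpetuity: P = D₁ / (r − g) = 17,300.0000 / (0.084 − 0.033) = 339,215.69

339215.69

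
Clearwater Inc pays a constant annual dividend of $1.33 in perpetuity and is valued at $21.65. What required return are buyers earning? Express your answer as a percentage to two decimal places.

P = C/r ⇒ r = C/P = $1.33/$21.65 = 0.061432

6.14%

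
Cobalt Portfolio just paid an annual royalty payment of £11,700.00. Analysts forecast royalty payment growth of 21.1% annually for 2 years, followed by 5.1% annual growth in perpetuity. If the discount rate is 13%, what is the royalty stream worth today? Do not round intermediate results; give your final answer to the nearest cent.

£204745.41

D_1 = 14168.70000
D_2 = 17158.29570
Terminal value at year 2: TV = D_2×(1+g_2)/(r−g_2) = 18033.36878/0.079 = 228270.49089
P_0 = D_1/(1+r)^1 + D_2/(1+r)^2 + TV/(1+r)^2
    = 12538.67257 + 13437.46237 + 178769.27786 = 204745.41279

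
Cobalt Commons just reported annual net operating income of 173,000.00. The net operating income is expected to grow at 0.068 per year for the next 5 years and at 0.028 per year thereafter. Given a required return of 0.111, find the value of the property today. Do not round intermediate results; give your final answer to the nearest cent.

D_1 = 184764.00000
D_2 = 197327.95200
D_3 = 210746.25274
D_4 = 225076.99792
D_5 = 240382.23378
Terminal value at year 5: TV = D_5×(1+g_2)/(r−g_2) = 247112.93633/0.083 = 2977264.29309
P_0 = D_1/(1+r)^1 + D_2/(1+r)^2 + D_3/(1+r)^3 + D_4/(1+r)^4 + D_5/(1+r)^5 + TV/(1+r)^5
    = 166304.23042 + 159867.61304 + 153680.11767 + 147732.10231 + 142014.29817 + 1758924.07859 = 2528522.44022

2528522.44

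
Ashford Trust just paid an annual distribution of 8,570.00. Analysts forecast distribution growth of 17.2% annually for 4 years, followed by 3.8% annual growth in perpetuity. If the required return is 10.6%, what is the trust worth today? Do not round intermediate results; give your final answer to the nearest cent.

204661.11

D_1 = 10044.04000
D_2 = 11771.61488
D_3 = 13796.33264
D_4 = 16169.30185
Terminal value at year 4: TV = D_4×(1+g_2)/(r−g_2) = 16783.73532/0.068 = 246819.63711
P_0 = D_1/(1+r)^1 + D_2/(1+r)^2 + D_3/(1+r)^3 + D_4/(1+r)^4 + TV/(1+r)^4
    = 9081.41049 + 9623.33914 + 10197.60712 + 10806.14425 + 164952.61377 = 204661.11478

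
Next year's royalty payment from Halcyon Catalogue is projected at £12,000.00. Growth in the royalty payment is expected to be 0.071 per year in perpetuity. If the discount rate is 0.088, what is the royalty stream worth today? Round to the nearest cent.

Growing perpetuity: P = D₁ / (r − g) = £12,000.0000 / (0.088 − 0.071) = £705,882.35

£705882.35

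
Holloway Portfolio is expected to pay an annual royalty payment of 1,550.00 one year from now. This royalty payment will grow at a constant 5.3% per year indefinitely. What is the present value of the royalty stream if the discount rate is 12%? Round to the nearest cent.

23134.33

Growing perpetuity: P = D₁ / (r − g) = 1,550.0000 / (0.12 − 0.053) = 23,134.33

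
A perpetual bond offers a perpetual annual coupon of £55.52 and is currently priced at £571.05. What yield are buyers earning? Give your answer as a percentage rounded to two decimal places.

9.72%

P = C/r ⇒ r = C/P = £55.52/£571.05 = 0.097224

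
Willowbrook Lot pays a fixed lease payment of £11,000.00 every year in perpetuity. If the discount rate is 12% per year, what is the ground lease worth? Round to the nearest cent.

£91666.67

Level perpetuity: PV = C / r = £11,000.00 / 0.12 = £91,666.67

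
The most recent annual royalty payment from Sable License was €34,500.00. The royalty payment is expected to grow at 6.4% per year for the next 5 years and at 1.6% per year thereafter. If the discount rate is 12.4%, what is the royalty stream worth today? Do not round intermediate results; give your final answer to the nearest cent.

D_1 = 36708.00000
D_2 = 39057.31200
D_3 = 41556.97997
D_4 = 44216.62669
D_5 = 47046.49079
Terminal value at year 5: TV = D_5×(1+g_2)/(r−g_2) = 47799.23465/0.108 = 442585.50599
P_0 = D_1/(1+r)^1 + D_2/(1+r)^2 + D_3/(1+r)^3 + D_4/(1+r)^4 + D_5/(1+r)^5 + TV/(1+r)^5
    = 32658.36299 + 30915.03400 + 29264.76529 + 27702.58920 + 26223.80330 + 246698.00143 = 393462.55621

€393462.56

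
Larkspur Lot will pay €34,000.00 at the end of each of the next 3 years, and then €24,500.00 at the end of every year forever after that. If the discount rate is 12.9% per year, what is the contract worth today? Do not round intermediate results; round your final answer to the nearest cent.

€212391.57

PV of 3-year annuity: €34,000.00 × [1 − (1+0.129)^−3] / 0.129 = 80415.69834
Perpetuity value at year 3: €24,500.00 / 0.129 = 189922.48062
PV of perpetuity: 189922.48062 / (1+0.129)^3 = 131975.87446
Total PV = 80415.69834 + 131975.87446 = 212391.57280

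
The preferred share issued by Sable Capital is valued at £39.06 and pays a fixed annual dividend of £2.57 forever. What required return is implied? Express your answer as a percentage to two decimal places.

6.58%

P = C/r ⇒ r = C/P = £2.57/£39.06 = 0.065796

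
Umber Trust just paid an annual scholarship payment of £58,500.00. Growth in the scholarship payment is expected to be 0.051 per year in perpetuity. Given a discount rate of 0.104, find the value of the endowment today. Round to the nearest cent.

D₁ = D₀ × (1 + g) = £58,500.00 × 1.051 = £61,483.5000
Growing perpetuity: P = D₁ / (r − g) = £61,483.5000 / (0.104 − 0.051) = £1,160,066.04

£1160066.04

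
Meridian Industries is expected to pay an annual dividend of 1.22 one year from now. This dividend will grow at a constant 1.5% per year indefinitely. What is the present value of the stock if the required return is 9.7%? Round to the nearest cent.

14.88

Growing perpetuity: P = D₁ / (r − g) = 1.2200 / (0.097 − 0.015) = 14.88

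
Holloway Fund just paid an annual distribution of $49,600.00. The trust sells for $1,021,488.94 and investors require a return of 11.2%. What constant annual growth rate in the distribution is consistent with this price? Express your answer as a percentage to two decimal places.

6.05%

P = D₀(1+g)/(r−g) ⇒ P(r−g) = D₀(1+g) ⇒ g(P+D₀) = P·r − D₀
g = (P·r − D₀)/(P + D₀) = ($1,021,488.94×0.112 − $49,600.00) / ($1,021,488.94 + $49,600.00) = 0.060505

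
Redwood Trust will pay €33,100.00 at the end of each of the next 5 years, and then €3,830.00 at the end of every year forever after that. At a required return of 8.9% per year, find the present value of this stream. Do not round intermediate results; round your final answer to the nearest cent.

€157179.82

PV of 5-year annuity: €33,100.00 × [1 − (1+0.089)^−5] / 0.089 = 129082.20995
Perpetuity value at year 5: €3,830.00 / 0.089 = 43033.70787
PV of perpetuity: 43033.70787 / (1+0.089)^5 = 28097.60925
Total PV = 129082.20995 + 28097.60925 = 157179.81921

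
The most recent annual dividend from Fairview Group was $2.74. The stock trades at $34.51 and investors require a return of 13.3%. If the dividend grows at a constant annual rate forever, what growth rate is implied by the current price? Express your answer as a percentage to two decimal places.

4.97%

P = D₀(1+g)/(r−g) ⇒ P(r−g) = D₀(1+g) ⇒ g(P+D₀) = P·r − D₀
g = (P·r − D₀)/(P + D₀) = ($34.51×0.133 − $2.74) / ($34.51 + $2.74) = 0.049660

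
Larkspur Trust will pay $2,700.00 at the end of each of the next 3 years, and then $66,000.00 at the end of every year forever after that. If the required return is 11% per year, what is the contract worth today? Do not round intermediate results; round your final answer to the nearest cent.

PV of 3-year annuity: $2,700.00 × [1 − (1+0.11)^−3] / 0.11 = 6598.02973
Perpetuity value at year 3: $66,000.00 / 0.11 = 600000.00000
PV of perpetuity: 600000.00000 / (1+0.11)^3 = 438714.82878
Total PV = 6598.02973 + 438714.82878 = 445312.85851

$445312.86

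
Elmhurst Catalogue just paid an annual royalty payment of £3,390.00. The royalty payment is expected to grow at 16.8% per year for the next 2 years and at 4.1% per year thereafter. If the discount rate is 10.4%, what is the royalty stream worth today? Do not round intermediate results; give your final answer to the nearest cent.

D_1 = 3959.52000
D_2 = 4624.71936
Terminal value at year 2: TV = D_2×(1+g_2)/(r−g_2) = 4814.33285/0.063 = 76417.98181
P_0 = D_1/(1+r)^1 + D_2/(1+r)^2 + TV/(1+r)^2
    = 3586.52174 + 3794.43604 + 62698.53842 = 70079.49620

£70079.50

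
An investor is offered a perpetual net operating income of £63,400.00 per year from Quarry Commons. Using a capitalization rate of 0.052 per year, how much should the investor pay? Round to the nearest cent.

£1219230.77

Level perpetuity: PV = C / r = £63,400.00 / 0.052 = £1,219,230.77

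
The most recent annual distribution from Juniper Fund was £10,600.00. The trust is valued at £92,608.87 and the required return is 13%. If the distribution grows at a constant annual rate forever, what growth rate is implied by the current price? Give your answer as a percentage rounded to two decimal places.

1.39%

P = D₀(1+g)/(r−g) ⇒ P(r−g) = D₀(1+g) ⇒ g(P+D₀) = P·r − D₀
g = (P·r − D₀)/(P + D₀) = (£92,608.87×0.13 − £10,600.00) / (£92,608.87 + £10,600.00) = 0.013944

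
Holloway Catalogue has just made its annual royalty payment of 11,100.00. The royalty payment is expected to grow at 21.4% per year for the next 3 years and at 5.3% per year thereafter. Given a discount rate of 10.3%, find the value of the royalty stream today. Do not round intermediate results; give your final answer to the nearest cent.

D_1 = 13475.40000
D_2 = 16359.13560
D_3 = 19859.99062
Terminal value at year 3: TV = D_3×(1+g_2)/(r−g_2) = 20912.57012/0.05 = 418251.40242
P_0 = D_1/(1+r)^1 + D_2/(1+r)^2 + D_3/(1+r)^3 + TV/(1+r)^3
    = 12217.04442 + 13446.50220 + 14799.68602 + 311681.38750 = 352144.62014

352144.62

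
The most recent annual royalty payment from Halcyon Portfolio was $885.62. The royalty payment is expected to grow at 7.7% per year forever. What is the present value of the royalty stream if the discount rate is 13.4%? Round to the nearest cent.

D₁ = D₀ × (1 + g) = $885.62 × 1.077 = $953.8127
Growing perpetuity: P = D₁ / (r − g) = $953.8127 / (0.134 − 0.077) = $16,733.56

$16733.56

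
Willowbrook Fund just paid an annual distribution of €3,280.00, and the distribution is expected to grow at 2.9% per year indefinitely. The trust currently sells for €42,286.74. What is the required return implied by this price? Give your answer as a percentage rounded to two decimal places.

D₁ = €3,280.00 × 1.029 = €3,375.1200
P = D₁/(r − g) ⇒ r = D₁/P + g = €3,375.1200/€42,286.74 + 0.029 = 0.079815 + 0.029 = 0.108815

10.88%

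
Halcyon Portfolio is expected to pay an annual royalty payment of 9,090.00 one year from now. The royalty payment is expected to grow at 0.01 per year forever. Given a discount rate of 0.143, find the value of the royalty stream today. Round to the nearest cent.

68345.86

Growing perpetuity: P = D₁ / (r − g) = 9,090.0000 / (0.143 − 0.01) = 68,345.86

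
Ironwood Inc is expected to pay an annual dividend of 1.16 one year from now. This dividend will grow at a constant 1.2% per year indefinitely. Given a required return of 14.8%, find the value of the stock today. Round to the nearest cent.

8.53

Growing perpetuity: P = D₁ / (r − g) = 1.1600 / (0.148 − 0.012) = 8.53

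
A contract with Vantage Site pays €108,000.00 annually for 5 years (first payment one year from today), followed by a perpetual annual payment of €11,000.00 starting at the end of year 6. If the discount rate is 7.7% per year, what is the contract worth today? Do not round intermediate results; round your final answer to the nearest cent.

€533231.72

PV of 5-year annuity: €108,000.00 × [1 − (1+0.077)^−5] / 0.077 = 434643.85957
Perpetuity value at year 5: €11,000.00 / 0.077 = 142857.14286
PV of perpetuity: 142857.14286 / (1+0.077)^5 = 98587.86086
Total PV = 434643.85957 + 98587.86086 = 533231.72044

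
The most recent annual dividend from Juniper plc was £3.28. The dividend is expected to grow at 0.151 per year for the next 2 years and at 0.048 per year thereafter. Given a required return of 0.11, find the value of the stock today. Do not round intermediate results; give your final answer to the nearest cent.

£66.54

D_1 = 3.77528
D_2 = 4.34535
Terminal value at year 2: TV = D_2×(1+g_2)/(r−g_2) = 4.55392/0.062 = 73.45039
P_0 = D_1/(1+r)^1 + D_2/(1+r)^2 + TV/(1+r)^2
    = 3.40115 + 3.52678 + 59.61398 = 66.54192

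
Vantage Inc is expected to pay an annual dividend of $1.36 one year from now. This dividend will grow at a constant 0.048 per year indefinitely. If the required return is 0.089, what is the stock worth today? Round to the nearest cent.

Growing perpetuity: P = D₁ / (r − g) = $1.3600 / (0.089 − 0.048) = $33.17

$33.17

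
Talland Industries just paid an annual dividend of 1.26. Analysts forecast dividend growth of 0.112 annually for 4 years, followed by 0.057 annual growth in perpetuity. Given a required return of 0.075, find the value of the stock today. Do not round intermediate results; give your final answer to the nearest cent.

90.20

D_1 = 1.40112
D_2 = 1.55805
D_3 = 1.73255
D_4 = 1.92659
Terminal value at year 4: TV = D_4×(1+g_2)/(r−g_2) = 2.03641/0.018 = 113.13375
P_0 = D_1/(1+r)^1 + D_2/(1+r)^2 + D_3/(1+r)^3 + D_4/(1+r)^4 + TV/(1+r)^4
    = 1.30337 + 1.34823 + 1.39463 + 1.44263 + 84.71461 = 90.20347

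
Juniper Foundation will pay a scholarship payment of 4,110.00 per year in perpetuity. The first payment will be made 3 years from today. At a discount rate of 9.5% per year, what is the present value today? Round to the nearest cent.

Value at end of year 2: C / r = 4,110.00 / 0.095 = 43,263.1579
Discount to today: PV = 43,263.1579 / (1 + 0.095)^2 = 43,263.1579 / 1.199025 = 36,081.95

36081.95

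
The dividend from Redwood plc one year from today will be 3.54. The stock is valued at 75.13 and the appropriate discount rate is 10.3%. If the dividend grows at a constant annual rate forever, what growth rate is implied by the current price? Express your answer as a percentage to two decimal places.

P = D₁/(r−g) ⇒ g = r − D₁/P = 0.103 − 3.54/75.13 = 0.055882

5.59%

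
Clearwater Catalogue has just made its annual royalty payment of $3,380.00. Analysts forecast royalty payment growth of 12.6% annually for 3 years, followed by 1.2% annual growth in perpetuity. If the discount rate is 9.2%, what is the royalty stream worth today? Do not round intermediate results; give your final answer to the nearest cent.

$57661.06

D_1 = 3805.88000
D_2 = 4285.42088
D_3 = 4825.38391
Terminal value at year 3: TV = D_3×(1+g_2)/(r−g_2) = 4883.28852/0.08 = 61041.10647
P_0 = D_1/(1+r)^1 + D_2/(1+r)^2 + D_3/(1+r)^3 + TV/(1+r)^3
    = 3485.23810 + 3593.75283 + 3705.64624 + 46876.42491 = 57661.06207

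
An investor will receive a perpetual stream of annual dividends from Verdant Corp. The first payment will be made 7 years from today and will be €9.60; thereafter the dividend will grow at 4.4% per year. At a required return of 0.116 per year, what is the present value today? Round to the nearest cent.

Value at end of year 6: C₁ / (r − g) = €9.60 / (0.116 − 0.044) = €133.3333
Discount to today: PV = €133.3333 / (1 + 0.116)^6 = €133.3333 / 1.931902 = €69.02

€69.02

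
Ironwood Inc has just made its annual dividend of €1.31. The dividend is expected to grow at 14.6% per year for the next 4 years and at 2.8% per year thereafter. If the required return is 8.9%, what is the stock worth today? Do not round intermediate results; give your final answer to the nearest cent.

€33.04

D_1 = 1.50126
D_2 = 1.72044
D_3 = 1.97163
D_4 = 2.25949
Terminal value at year 4: TV = D_4×(1+g_2)/(r−g_2) = 2.32275/0.061 = 38.07790
P_0 = D_1/(1+r)^1 + D_2/(1+r)^2 + D_3/(1+r)^3 + D_4/(1+r)^4 + TV/(1+r)^4
    = 1.37857 + 1.45072 + 1.52666 + 1.60656 + 27.07457 = 33.03708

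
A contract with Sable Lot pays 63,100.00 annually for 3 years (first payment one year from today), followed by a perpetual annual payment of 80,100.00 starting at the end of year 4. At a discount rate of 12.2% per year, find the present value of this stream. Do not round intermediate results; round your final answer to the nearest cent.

615866.17

PV of 3-year annuity: 63,100.00 × [1 − (1+0.122)^−3] / 0.122 = 151036.20284
Perpetuity value at year 3: 80,100.00 / 0.122 = 656557.37705
PV of perpetuity: 656557.37705 / (1+0.122)^3 = 464829.96266
Total PV = 151036.20284 + 464829.96266 = 615866.16551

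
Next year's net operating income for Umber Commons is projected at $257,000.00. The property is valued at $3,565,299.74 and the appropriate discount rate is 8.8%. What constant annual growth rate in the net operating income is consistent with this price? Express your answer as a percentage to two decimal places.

1.59%

P = D₁/(r−g) ⇒ g = r − D₁/P = 0.088 − $257,000.00/$3,565,299.74 = 0.015916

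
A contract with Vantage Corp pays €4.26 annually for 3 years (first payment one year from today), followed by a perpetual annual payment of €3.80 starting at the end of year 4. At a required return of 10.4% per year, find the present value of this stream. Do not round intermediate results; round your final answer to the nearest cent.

PV of 3-year annuity: €4.26 × [1 − (1+0.104)^−3] / 0.104 = 10.51983
Perpetuity value at year 3: €3.80 / 0.104 = 36.53846
PV of perpetuity: 36.53846 / (1+0.104)^3 = 27.15458
Total PV = 10.51983 + 27.15458 = 37.67441

€37.67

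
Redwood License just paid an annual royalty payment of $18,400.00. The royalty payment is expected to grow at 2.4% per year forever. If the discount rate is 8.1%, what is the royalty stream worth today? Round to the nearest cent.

$330554.39

D₁ = D₀ × (1 + g) = $18,400.00 × 1.024 = $18,841.6000
Growing perpetuity: P = D₁ / (r − g) = $18,841.6000 / (0.081 − 0.024) = $330,554.39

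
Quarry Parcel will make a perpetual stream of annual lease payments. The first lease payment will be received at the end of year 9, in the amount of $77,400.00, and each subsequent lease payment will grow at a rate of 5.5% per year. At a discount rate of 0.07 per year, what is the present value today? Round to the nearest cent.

$3003166.98

Value at end of year 8: C₁ / (r − g) = $77,400.00 / (0.07 − 0.055) = $5,160,000.0000
Discount to today: PV = $5,160,000.0000 / (1 + 0.07)^8 = $5,160,000.0000 / 1.718186 = $3,003,166.98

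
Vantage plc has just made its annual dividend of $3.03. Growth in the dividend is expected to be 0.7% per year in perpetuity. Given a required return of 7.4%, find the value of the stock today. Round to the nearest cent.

D₁ = D₀ × (1 + g) = $3.03 × 1.007 = $3.0512
Growing perpetuity: P = D₁ / (r − g) = $3.0512 / (0.074 − 0.007) = $45.54

$45.54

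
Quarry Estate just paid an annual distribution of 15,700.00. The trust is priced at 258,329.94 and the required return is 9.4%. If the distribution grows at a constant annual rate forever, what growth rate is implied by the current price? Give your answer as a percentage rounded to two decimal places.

3.13%

P = D₀(1+g)/(r−g) ⇒ P(r−g) = D₀(1+g) ⇒ g(P+D₀) = P·r − D₀
g = (P·r − D₀)/(P + D₀) = (258,329.94×0.094 − 15,700.00) / (258,329.94 + 15,700.00) = 0.031321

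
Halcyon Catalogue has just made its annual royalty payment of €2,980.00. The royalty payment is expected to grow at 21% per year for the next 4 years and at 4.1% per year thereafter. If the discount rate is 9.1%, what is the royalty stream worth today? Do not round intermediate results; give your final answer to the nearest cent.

D_1 = 3605.80000
D_2 = 4363.01800
D_3 = 5279.25178
D_4 = 6387.89465
Terminal value at year 4: TV = D_4×(1+g_2)/(r−g_2) = 6649.79833/0.05 = 132995.96669
P_0 = D_1/(1+r)^1 + D_2/(1+r)^2 + D_3/(1+r)^3 + D_4/(1+r)^4 + TV/(1+r)^4
    = 3305.04125 + 3665.53612 + 4065.35170 + 4508.77686 + 93872.73432 = 109417.44026

€109417.44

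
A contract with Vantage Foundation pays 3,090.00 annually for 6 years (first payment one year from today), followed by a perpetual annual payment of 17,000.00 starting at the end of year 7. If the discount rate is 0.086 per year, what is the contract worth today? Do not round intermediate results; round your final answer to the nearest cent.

PV of 6-year annuity: 3,090.00 × [1 − (1+0.086)^−6] / 0.086 = 14028.36862
Perpetuity value at year 6: 17,000.00 / 0.086 = 197674.41860
PV of perpetuity: 197674.41860 / (1+0.086)^6 = 120495.69157
Total PV = 14028.36862 + 120495.69157 = 134524.06019

134524.06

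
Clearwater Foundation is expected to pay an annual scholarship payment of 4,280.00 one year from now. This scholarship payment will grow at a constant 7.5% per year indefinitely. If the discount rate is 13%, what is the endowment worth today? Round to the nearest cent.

Growing perpetuity: P = D₁ / (r − g) = 4,280.0000 / (0.13 − 0.075) = 77,818.18

77818.18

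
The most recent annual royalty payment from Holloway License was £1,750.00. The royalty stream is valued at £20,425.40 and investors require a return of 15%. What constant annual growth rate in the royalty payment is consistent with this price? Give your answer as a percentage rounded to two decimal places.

5.92%

P = D₀(1+g)/(r−g) ⇒ P(r−g) = D₀(1+g) ⇒ g(P+D₀) = P·r − D₀
g = (P·r − D₀)/(P + D₀) = (£20,425.40×0.15 − £1,750.00) / (£20,425.40 + £1,750.00) = 0.059246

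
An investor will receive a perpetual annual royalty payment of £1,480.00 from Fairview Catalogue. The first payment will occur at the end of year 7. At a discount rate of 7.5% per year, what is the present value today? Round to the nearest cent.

Value at end of year 6: C / r = £1,480.00 / 0.075 = £19,733.3333
Discount to today: PV = £19,733.3333 / (1 + 0.075)^6 = £19,733.3333 / 1.543302 = £12,786.44

£12786.44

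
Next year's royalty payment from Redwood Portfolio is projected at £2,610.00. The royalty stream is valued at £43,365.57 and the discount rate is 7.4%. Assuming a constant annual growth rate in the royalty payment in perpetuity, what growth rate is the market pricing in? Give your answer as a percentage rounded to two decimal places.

P = D₁/(r−g) ⇒ g = r − D₁/P = 0.074 − £2,610.00/£43,365.57 = 0.013814

1.38%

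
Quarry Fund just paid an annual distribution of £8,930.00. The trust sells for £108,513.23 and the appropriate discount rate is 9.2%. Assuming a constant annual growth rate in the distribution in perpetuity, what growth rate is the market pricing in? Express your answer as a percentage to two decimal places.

P = D₀(1+g)/(r−g) ⇒ P(r−g) = D₀(1+g) ⇒ g(P+D₀) = P·r − D₀
g = (P·r − D₀)/(P + D₀) = (£108,513.23×0.092 − £8,930.00) / (£108,513.23 + £8,930.00) = 0.008968

0.90%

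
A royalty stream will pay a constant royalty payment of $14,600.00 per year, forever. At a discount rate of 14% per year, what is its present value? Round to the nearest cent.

$104285.71

Level perpetuity: PV = C / r = $14,600.00 / 0.14 = $104,285.71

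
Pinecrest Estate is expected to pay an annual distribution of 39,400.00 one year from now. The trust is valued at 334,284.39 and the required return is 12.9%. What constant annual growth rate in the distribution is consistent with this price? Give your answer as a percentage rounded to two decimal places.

P = D₁/(r−g) ⇒ g = r − D₁/P = 0.129 − 39,400.00/334,284.39 = 0.011136

1.11%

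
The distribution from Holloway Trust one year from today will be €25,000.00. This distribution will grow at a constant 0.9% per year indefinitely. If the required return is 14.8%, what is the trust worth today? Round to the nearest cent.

Growing perpetuity: P = D₁ / (r − g) = €25,000.0000 / (0.148 − 0.009) = €179,856.12

€179856.12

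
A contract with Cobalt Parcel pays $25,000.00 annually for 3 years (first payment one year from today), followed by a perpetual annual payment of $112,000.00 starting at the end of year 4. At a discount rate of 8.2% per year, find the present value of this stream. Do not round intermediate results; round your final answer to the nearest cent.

PV of 3-year annuity: $25,000.00 × [1 − (1+0.082)^−3] / 0.082 = 64195.62633
Perpetuity value at year 3: $112,000.00 / 0.082 = 1365853.65854
PV of perpetuity: 1365853.65854 / (1+0.082)^3 = 1078257.25256
Total PV = 64195.62633 + 1078257.25256 = 1142452.87890

$1142452.88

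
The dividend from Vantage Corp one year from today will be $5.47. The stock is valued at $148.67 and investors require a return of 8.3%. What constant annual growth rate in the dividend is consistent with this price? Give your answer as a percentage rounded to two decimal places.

4.62%

P = D₁/(r−g) ⇒ g = r − D₁/P = 0.083 − $5.47/$148.67 = 0.046207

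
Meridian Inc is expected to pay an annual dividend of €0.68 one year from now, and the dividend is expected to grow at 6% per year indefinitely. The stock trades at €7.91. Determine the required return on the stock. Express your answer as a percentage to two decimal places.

P = D₁/(r − g) ⇒ r = D₁/P + g = €0.6800/€7.91 + 0.06 = 0.085967 + 0.06 = 0.145967

14.60%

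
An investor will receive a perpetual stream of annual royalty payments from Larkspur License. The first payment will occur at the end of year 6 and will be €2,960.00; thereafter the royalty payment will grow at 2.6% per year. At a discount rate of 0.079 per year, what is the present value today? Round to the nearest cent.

€38186.39

Value at end of year 5: C₁ / (r − g) = €2,960.00 / (0.079 − 0.026) = €55,849.0566
Discount to today: PV = €55,849.0566 / (1 + 0.079)^5 = €55,849.0566 / 1.462538 = €38,186.39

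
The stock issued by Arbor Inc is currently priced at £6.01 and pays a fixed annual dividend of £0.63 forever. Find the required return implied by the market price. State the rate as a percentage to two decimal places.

P = C/r ⇒ r = C/P = £0.63/£6.01 = 0.104825

10.48%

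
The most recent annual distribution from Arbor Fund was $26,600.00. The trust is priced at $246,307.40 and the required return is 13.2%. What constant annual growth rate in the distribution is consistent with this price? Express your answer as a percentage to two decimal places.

P = D₀(1+g)/(r−g) ⇒ P(r−g) = D₀(1+g) ⇒ g(P+D₀) = P·r − D₀
g = (P·r − D₀)/(P + D₀) = ($246,307.40×0.132 − $26,600.00) / ($246,307.40 + $26,600.00) = 0.021665

2.17%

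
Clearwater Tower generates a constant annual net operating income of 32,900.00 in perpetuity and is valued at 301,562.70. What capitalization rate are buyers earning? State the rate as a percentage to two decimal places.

10.91%

P = C/r ⇒ r = C/P = 32,900.00/301,562.70 = 0.109098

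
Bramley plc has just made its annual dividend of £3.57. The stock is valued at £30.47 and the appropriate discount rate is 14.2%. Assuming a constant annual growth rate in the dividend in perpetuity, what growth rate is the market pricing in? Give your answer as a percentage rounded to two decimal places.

P = D₀(1+g)/(r−g) ⇒ P(r−g) = D₀(1+g) ⇒ g(P+D₀) = P·r − D₀
g = (P·r − D₀)/(P + D₀) = (£30.47×0.142 − £3.57) / (£30.47 + £3.57) = 0.022231

2.22%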